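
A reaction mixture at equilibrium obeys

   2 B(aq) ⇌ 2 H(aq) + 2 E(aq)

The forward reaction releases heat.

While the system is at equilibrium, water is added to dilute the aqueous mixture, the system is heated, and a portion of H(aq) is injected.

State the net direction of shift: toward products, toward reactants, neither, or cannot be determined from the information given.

cannot be determined

Dilution lowers every aqueous concentration by the same factor. Δn_aq = 4 − 2 = +2, so the system shifts toward the side with more dissolved moles — to the right.
The forward reaction is exothermic. Raising T favours the endothermic direction — shift to the left.
Adding H (aq), a product, drives the reaction to the left.
The individual effects push in opposite directions; without quantitative information the net direction cannot be determined.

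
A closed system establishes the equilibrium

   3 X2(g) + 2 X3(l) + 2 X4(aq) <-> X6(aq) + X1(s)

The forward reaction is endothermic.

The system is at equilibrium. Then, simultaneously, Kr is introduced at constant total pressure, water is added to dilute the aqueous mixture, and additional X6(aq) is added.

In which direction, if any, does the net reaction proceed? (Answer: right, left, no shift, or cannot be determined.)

left

Adding inert gas at constant total pressure expands the volume and lowers every reacting partial pressure. With Δn_gas = 0 − 3 = -3, Q moves away from K toward the side with fewer gas moles, so the system shifts toward the side with more gas moles — to the left.
Dilution lowers every aqueous concentration by the same factor. Δn_aq = 1 − 2 = -1, so the system shifts toward the side with more dissolved moles — to the left.
Adding X6 (aq), a product, drives the reaction to the left.
All effects act in the same direction — net shift to the left.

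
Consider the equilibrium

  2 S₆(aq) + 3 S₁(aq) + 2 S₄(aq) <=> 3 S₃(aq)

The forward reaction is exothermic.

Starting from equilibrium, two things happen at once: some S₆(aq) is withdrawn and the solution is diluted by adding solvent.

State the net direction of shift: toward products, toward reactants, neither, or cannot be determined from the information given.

Removing S₆ (aq), a reactant, drives the reaction to the left.
Dilution lowers every aqueous concentration by the same factor. Δn_aq = 3 − 7 = -4, so the system shifts toward the side with more dissolved moles — to the left.
All effects act in the same direction — net shift to the left.

left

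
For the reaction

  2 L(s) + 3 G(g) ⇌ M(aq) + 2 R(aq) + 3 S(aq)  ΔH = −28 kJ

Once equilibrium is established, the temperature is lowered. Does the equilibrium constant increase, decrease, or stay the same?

K depends on temperature via the van 't Hoff relation. The forward reaction is exothermic, so lowering T increases K.

increases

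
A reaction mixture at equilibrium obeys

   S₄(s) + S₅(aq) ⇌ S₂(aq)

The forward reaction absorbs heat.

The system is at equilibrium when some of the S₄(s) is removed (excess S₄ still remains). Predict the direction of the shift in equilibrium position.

no shift

S₄ is a pure solid; its activity is 1 regardless of amount, so Q is unaffected — no shift from this change.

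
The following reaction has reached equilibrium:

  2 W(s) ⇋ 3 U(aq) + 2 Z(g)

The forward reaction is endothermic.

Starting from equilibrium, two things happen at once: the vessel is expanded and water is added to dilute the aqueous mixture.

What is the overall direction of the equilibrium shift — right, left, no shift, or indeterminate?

Gas moles: reactants 0, products 2 (Δn_gas = +2). Expansion shifts the system toward the side with more moles of gas — to the right.
Dilution lowers every aqueous concentration by the same factor. Δn_aq = 3 − 0 = +3, so the system shifts toward the side with more dissolved moles — to the right.
All effects act in the same direction — net shift to the right.

right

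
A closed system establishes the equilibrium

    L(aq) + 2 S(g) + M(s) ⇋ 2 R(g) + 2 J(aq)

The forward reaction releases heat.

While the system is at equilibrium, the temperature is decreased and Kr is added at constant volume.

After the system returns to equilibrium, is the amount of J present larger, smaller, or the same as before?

increases

The forward reaction is exothermic. Lowering T favours the exothermic direction — shift to the right.
At constant volume, adding an inert gas leaves every reacting species' partial pressure unchanged, so Q is unchanged — no shift from this change.
The net shift is to the right. J is a product, so its amount increases.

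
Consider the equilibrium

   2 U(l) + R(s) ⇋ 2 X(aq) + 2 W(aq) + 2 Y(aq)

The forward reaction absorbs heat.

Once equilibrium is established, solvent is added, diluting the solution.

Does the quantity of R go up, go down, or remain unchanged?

Dilution lowers every aqueous concentration by the same factor. Δn_aq = 6 − 0 = +6, so the system shifts toward the side with more dissolved moles — to the right.
The net shift is to the right. R is a reactant, so its amount decreases.

decreases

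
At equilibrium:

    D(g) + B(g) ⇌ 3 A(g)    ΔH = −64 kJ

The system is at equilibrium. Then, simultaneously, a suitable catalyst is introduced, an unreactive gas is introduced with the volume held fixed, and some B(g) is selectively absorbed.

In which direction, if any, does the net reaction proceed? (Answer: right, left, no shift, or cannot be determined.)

A catalyst speeds both forward and reverse rates equally; it changes neither Q nor K — no shift from this change.
At constant volume, adding an inert gas leaves every reacting species' partial pressure unchanged, so Q is unchanged — no shift from this change.
Removing B (g), a reactant, drives the reaction to the left.
Only the nonzero effect(s) matter; the net shift is to the left.

left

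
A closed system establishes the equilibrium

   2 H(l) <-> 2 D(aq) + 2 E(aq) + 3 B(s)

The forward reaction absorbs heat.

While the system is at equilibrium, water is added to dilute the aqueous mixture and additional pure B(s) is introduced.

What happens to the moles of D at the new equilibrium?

Dilution lowers every aqueous concentration by the same factor. Δn_aq = 4 − 0 = +4, so the system shifts toward the side with more dissolved moles — to the right.
B is a pure solid; its activity is 1 regardless of amount, so Q is unaffected — no shift from this change.
The net shift is to the right. D is a product, so its amount increases.

increases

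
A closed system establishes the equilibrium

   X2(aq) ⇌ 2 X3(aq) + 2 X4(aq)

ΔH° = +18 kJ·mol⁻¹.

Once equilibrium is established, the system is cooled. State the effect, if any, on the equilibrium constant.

decreases

K depends on temperature via the van 't Hoff relation. The forward reaction is endothermic, so lowering T decreases K.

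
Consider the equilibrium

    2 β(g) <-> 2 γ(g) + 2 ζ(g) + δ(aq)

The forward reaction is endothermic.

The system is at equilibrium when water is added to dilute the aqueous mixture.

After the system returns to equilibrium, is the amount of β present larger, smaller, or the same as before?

Dilution lowers every aqueous concentration by the same factor. Δn_aq = 1 − 0 = +1, so the system shifts toward the side with more dissolved moles — to the right.
The net shift is to the right. β is a reactant, so its amount decreases.

decreases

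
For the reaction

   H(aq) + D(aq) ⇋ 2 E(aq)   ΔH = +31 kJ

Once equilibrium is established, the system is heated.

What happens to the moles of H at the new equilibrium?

The forward reaction is endothermic. Raising T favours the endothermic direction — shift to the right.
The net shift is to the right. H is a reactant, so its amount decreases.

decreases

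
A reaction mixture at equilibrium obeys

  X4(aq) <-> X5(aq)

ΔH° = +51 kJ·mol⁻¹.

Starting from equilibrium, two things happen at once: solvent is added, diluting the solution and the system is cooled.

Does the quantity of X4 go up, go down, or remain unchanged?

Dilution scales every aqueous concentration by the same factor. Δn_aq = 1 − 1 = 0, so Q is unchanged — no shift.
The forward reaction is endothermic. Lowering T favours the exothermic direction — shift to the left.
The net shift is to the left. X4 is a reactant, so its amount increases.

increases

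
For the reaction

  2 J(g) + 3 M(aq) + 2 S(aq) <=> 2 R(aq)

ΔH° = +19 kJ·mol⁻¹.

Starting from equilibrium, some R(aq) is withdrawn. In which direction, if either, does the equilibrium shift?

right

Removing R (aq), a product, drives the reaction to the right.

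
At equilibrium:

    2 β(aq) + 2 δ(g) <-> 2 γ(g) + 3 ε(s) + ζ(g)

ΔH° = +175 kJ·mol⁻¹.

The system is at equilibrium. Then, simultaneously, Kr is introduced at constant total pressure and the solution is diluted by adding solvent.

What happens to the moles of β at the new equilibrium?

cannot be determined

Adding inert gas at constant total pressure expands the volume and lowers every reacting partial pressure. With Δn_gas = 3 − 2 = +1, Q moves away from K toward the side with fewer gas moles, so the system shifts toward the side with more gas moles — to the right.
Dilution lowers every aqueous concentration by the same factor. Δn_aq = 0 − 2 = -2, so the system shifts toward the side with more dissolved moles — to the left.
The two effects oppose each other, so the net shift — and hence the change in β — cannot be determined from the given information.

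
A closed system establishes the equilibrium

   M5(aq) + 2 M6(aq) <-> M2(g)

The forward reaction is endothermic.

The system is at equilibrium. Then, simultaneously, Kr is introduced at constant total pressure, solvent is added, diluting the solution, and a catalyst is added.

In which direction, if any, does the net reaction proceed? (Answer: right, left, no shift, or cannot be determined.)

cannot be determined

Adding inert gas at constant total pressure expands the volume and lowers every reacting partial pressure. With Δn_gas = 1 − 0 = +1, Q moves away from K toward the side with fewer gas moles, so the system shifts toward the side with more gas moles — to the right.
Dilution lowers every aqueous concentration by the same factor. Δn_aq = 0 − 3 = -3, so the system shifts toward the side with more dissolved moles — to the left.
A catalyst speeds both forward and reverse rates equally; it changes neither Q nor K — no shift from this change.
The individual effects push in opposite directions; without quantitative information the net direction cannot be determined.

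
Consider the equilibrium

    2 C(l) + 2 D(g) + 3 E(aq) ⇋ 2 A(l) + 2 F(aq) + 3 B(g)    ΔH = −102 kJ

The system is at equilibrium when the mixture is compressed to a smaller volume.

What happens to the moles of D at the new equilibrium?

increases

Gas moles: reactants 2, products 3 (Δn_gas = +1). Compression shifts the system toward the side with fewer moles of gas — to the left.
The net shift is to the left. D is a reactant, so its amount increases.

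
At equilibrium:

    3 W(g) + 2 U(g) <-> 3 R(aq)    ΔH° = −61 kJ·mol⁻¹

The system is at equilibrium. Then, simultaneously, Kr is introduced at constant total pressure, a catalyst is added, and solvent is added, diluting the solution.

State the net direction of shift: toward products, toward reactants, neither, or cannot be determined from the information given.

cannot be determined

Adding inert gas at constant total pressure expands the volume and lowers every reacting partial pressure. With Δn_gas = 0 − 5 = -5, Q moves away from K toward the side with fewer gas moles, so the system shifts toward the side with more gas moles — to the left.
A catalyst speeds both forward and reverse rates equally; it changes neither Q nor K — no shift from this change.
Dilution lowers every aqueous concentration by the same factor. Δn_aq = 3 − 0 = +3, so the system shifts toward the side with more dissolved moles — to the right.
The individual effects push in opposite directions; without quantitative information the net direction cannot be determined.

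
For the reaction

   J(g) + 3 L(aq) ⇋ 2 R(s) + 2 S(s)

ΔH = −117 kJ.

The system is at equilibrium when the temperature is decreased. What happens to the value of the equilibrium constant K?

increases

K depends on temperature via the van 't Hoff relation. The forward reaction is exothermic, so lowering T increases K.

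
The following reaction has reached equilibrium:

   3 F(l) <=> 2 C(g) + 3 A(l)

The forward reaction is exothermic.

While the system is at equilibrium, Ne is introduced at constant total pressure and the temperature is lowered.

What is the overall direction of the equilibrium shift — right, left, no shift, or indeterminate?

right

Adding inert gas at constant total pressure expands the volume and lowers every reacting partial pressure. With Δn_gas = 2 − 0 = +2, Q moves away from K toward the side with fewer gas moles, so the system shifts toward the side with more gas moles — to the right.
The forward reaction is exothermic. Lowering T favours the exothermic direction — shift to the right.
All effects act in the same direction — net shift to the right.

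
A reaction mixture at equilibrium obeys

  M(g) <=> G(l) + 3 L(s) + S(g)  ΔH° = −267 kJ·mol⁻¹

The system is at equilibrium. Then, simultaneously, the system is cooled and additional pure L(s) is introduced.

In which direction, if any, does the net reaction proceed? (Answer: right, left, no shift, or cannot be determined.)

right

The forward reaction is exothermic. Lowering T favours the exothermic direction — shift to the right.
L is a pure solid; its activity is 1 regardless of amount, so Q is unaffected — no shift from this change.
Only the nonzero effect(s) matter; the net shift is to the right.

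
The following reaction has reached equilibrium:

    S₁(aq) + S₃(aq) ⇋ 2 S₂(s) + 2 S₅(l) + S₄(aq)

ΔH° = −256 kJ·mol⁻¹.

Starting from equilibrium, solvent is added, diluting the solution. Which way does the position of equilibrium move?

left

Dilution lowers every aqueous concentration by the same factor. Δn_aq = 1 − 2 = -1, so the system shifts toward the side with more dissolved moles — to the left.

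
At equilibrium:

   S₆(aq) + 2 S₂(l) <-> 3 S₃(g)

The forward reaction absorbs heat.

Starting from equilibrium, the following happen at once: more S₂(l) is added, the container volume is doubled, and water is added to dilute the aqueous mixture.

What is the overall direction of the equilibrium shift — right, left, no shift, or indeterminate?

cannot be determined

S₂ is a pure liquid; its activity is 1 regardless of amount, so Q is unaffected — no shift from this change.
Gas moles: reactants 0, products 3 (Δn_gas = +3). Expansion shifts the system toward the side with more moles of gas — to the right.
Dilution lowers every aqueous concentration by the same factor. Δn_aq = 0 − 1 = -1, so the system shifts toward the side with more dissolved moles — to the left.
The individual effects push in opposite directions; without quantitative information the net direction cannot be determined.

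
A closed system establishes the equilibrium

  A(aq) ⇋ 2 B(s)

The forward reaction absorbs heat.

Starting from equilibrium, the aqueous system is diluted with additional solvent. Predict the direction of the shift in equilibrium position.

left

Dilution lowers every aqueous concentration by the same factor. Δn_aq = 0 − 1 = -1, so the system shifts toward the side with more dissolved moles — to the left.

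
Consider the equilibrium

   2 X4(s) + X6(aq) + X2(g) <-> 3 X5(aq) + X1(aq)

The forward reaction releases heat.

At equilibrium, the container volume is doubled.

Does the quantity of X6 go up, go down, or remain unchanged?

increases

Gas moles: reactants 1, products 0 (Δn_gas = -1). Expansion shifts the system toward the side with more moles of gas — to the left.
The net shift is to the left. X6 is a reactant, so its amount increases.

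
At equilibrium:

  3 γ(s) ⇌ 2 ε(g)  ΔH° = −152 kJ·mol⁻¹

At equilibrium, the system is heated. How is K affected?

K depends on temperature via the van 't Hoff relation. The forward reaction is exothermic, so raising T decreases K.

decreases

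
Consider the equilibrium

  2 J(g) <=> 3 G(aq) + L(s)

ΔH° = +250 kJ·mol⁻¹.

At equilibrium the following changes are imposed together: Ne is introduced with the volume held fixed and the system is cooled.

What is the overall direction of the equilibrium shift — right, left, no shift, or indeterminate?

left

At constant volume, adding an inert gas leaves every reacting species' partial pressure unchanged, so Q is unchanged — no shift from this change.
The forward reaction is endothermic. Lowering T favours the exothermic direction — shift to the left.
Only the nonzero effect(s) matter; the net shift is to the left.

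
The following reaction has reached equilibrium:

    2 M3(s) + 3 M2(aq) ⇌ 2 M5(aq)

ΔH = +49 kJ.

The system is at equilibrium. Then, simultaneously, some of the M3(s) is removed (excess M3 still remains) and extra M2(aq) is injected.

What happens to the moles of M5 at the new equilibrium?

increases

M3 is a pure solid; its activity is 1 regardless of amount, so Q is unaffected — no shift from this change.
Adding M2 (aq), a reactant, drives the reaction to the right.
The net shift is to the right. M5 is a product, so its amount increases.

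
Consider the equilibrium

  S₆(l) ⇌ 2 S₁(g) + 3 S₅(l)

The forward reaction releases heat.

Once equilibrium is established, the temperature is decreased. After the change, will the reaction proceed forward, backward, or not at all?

right

The forward reaction is exothermic. Lowering T favours the exothermic direction — shift to the right.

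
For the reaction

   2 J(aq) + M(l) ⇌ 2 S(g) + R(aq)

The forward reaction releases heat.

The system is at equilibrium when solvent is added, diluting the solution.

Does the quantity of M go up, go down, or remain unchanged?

Dilution lowers every aqueous concentration by the same factor. Δn_aq = 1 − 2 = -1, so the system shifts toward the side with more dissolved moles — to the left.
The net shift is to the left. M is a reactant, so its amount increases.

increases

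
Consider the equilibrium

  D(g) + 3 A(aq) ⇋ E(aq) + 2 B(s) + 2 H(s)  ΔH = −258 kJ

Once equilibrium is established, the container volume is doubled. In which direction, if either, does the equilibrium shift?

Gas moles: reactants 1, products 0 (Δn_gas = -1). Expansion shifts the system toward the side with more moles of gas — to the left.

left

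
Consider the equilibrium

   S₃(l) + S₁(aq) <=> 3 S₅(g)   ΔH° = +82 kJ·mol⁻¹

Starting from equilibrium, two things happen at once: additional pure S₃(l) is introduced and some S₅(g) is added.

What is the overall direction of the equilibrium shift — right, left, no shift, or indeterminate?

left

S₃ is a pure liquid; its activity is 1 regardless of amount, so Q is unaffected — no shift from this change.
Adding S₅ (g), a product, drives the reaction to the left.
Only the nonzero effect(s) matter; the net shift is to the left.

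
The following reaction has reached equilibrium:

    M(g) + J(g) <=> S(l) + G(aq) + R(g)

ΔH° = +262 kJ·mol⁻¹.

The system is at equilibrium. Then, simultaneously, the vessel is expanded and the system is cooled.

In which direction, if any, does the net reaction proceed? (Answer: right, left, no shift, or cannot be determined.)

left

Gas moles: reactants 2, products 1 (Δn_gas = -1). Expansion shifts the system toward the side with more moles of gas — to the left.
The forward reaction is endothermic. Lowering T favours the exothermic direction — shift to the left.
All effects act in the same direction — net shift to the left.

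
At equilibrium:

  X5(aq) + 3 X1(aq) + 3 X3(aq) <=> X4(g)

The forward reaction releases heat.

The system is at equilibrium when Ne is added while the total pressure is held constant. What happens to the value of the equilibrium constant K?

The equilibrium constant depends only on temperature. This perturbation may move the position of equilibrium, but since T is unchanged, K itself is unchanged.

unchanged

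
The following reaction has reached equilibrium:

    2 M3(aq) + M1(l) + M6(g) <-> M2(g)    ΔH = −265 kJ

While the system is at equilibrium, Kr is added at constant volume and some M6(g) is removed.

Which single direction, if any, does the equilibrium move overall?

At constant volume, adding an inert gas leaves every reacting species' partial pressure unchanged, so Q is unchanged — no shift from this change.
Removing M6 (g), a reactant, drives the reaction to the left.
Only the nonzero effect(s) matter; the net shift is to the left.

left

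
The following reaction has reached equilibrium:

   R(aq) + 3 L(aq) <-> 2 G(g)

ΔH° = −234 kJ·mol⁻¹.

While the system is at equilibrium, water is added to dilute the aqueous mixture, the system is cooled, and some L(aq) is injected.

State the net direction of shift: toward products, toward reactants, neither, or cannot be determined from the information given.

Dilution lowers every aqueous concentration by the same factor. Δn_aq = 0 − 4 = -4, so the system shifts toward the side with more dissolved moles — to the left.
The forward reaction is exothermic. Lowering T favours the exothermic direction — shift to the right.
Adding L (aq), a reactant, drives the reaction to the right.
The individual effects push in opposite directions; without quantitative information the net direction cannot be determined.

cannot be determined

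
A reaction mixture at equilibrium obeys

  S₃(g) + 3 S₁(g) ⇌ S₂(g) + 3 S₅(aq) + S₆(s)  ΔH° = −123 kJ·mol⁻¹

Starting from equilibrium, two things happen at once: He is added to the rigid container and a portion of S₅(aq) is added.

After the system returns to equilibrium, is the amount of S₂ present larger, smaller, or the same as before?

decreases

At constant volume, adding an inert gas leaves every reacting species' partial pressure unchanged, so Q is unchanged — no shift from this change.
Adding S₅ (aq), a product, drives the reaction to the left.
The net shift is to the left. S₂ is a product, so its amount decreases.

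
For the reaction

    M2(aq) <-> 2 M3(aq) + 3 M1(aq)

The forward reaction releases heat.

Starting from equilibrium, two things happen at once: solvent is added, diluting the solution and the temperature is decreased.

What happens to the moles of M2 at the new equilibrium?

decreases

Dilution lowers every aqueous concentration by the same factor. Δn_aq = 5 − 1 = +4, so the system shifts toward the side with more dissolved moles — to the right.
The forward reaction is exothermic. Lowering T favours the exothermic direction — shift to the right.
The net shift is to the right. M2 is a reactant, so its amount decreases.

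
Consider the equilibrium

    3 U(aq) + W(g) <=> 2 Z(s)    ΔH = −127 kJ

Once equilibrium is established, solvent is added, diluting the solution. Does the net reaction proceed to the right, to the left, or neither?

left

Dilution lowers every aqueous concentration by the same factor. Δn_aq = 0 − 3 = -3, so the system shifts toward the side with more dissolved moles — to the left.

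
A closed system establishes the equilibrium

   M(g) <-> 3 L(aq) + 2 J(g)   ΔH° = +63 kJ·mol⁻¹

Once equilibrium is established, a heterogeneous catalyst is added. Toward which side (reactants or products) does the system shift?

no shift

A catalyst speeds both forward and reverse rates equally; it changes neither Q nor K — no shift from this change.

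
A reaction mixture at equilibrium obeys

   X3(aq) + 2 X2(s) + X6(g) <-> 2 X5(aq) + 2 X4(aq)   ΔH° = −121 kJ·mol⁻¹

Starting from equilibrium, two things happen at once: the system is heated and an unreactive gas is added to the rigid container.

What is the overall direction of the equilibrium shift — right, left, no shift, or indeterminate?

The forward reaction is exothermic. Raising T favours the endothermic direction — shift to the left.
At constant volume, adding an inert gas leaves every reacting species' partial pressure unchanged, so Q is unchanged — no shift from this change.
Only the nonzero effect(s) matter; the net shift is to the left.

left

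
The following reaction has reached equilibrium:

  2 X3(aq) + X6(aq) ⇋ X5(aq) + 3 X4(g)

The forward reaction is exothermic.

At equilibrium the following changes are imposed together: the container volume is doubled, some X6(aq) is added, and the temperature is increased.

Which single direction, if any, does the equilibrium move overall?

Gas moles: reactants 0, products 3 (Δn_gas = +3). Expansion shifts the system toward the side with more moles of gas — to the right.
Adding X6 (aq), a reactant, drives the reaction to the right.
The forward reaction is exothermic. Raising T favours the endothermic direction — shift to the left.
The individual effects push in opposite directions; without quantitative information the net direction cannot be determined.

cannot be determined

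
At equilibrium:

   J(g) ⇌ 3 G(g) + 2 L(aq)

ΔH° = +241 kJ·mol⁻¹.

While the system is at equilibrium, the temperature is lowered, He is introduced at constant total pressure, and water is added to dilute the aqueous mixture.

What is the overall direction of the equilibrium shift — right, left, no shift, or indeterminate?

The forward reaction is endothermic. Lowering T favours the exothermic direction — shift to the left.
Adding inert gas at constant total pressure expands the volume and lowers every reacting partial pressure. With Δn_gas = 3 − 1 = +2, Q moves away from K toward the side with fewer gas moles, so the system shifts toward the side with more gas moles — to the right.
Dilution lowers every aqueous concentration by the same factor. Δn_aq = 2 − 0 = +2, so the system shifts toward the side with more dissolved moles — to the right.
The individual effects push in opposite directions; without quantitative information the net direction cannot be determined.

cannot be determined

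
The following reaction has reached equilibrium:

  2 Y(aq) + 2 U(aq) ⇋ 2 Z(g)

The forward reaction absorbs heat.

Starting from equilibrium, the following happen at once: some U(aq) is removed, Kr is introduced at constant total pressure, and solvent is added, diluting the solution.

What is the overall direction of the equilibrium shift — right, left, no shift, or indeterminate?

cannot be determined

Removing U (aq), a reactant, drives the reaction to the left.
Adding inert gas at constant total pressure expands the volume and lowers every reacting partial pressure. With Δn_gas = 2 − 0 = +2, Q moves away from K toward the side with fewer gas moles, so the system shifts toward the side with more gas moles — to the right.
Dilution lowers every aqueous concentration by the same factor. Δn_aq = 0 − 4 = -4, so the system shifts toward the side with more dissolved moles — to the left.
The individual effects push in opposite directions; without quantitative information the net direction cannot be determined.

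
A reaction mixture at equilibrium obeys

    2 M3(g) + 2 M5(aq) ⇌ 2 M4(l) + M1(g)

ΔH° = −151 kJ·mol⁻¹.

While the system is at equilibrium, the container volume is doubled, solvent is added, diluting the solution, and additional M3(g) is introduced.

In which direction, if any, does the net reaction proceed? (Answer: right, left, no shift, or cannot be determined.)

Gas moles: reactants 2, products 1 (Δn_gas = -1). Expansion shifts the system toward the side with more moles of gas — to the left.
Dilution lowers every aqueous concentration by the same factor. Δn_aq = 0 − 2 = -2, so the system shifts toward the side with more dissolved moles — to the left.
Adding M3 (g), a reactant, drives the reaction to the right.
The individual effects push in opposite directions; without quantitative information the net direction cannot be determined.

cannot be determined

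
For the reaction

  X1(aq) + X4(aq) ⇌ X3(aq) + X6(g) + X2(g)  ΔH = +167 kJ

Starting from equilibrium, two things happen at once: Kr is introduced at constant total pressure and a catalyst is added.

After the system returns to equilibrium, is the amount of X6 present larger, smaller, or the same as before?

Adding inert gas at constant total pressure expands the volume and lowers every reacting partial pressure. With Δn_gas = 2 − 0 = +2, Q moves away from K toward the side with fewer gas moles, so the system shifts toward the side with more gas moles — to the right.
A catalyst speeds both forward and reverse rates equally; it changes neither Q nor K — no shift from this change.
The net shift is to the right. X6 is a product, so its amount increases.

increases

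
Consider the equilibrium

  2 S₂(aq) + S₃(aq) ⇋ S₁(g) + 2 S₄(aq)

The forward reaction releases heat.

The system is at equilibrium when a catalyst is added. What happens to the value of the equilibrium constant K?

unchanged

The equilibrium constant depends only on temperature. This perturbation changes neither the position of equilibrium nor K.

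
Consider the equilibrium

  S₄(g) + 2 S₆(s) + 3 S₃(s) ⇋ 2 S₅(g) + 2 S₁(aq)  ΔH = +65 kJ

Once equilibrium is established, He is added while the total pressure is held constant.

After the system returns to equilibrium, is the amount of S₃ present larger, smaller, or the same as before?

Adding inert gas at constant total pressure expands the volume and lowers every reacting partial pressure. With Δn_gas = 2 − 1 = +1, Q moves away from K toward the side with fewer gas moles, so the system shifts toward the side with more gas moles — to the right.
The net shift is to the right. S₃ is a reactant, so its amount decreases.

decreases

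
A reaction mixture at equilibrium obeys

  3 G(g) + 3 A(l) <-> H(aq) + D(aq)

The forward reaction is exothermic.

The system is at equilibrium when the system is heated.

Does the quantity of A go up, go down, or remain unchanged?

increases

The forward reaction is exothermic. Raising T favours the endothermic direction — shift to the left.
The net shift is to the left. A is a reactant, so its amount increases.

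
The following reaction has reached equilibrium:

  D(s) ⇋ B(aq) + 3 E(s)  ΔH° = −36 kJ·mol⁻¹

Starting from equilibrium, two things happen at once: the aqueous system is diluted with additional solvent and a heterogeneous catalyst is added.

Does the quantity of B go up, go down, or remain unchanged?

increases

Dilution lowers every aqueous concentration by the same factor. Δn_aq = 1 − 0 = +1, so the system shifts toward the side with more dissolved moles — to the right.
A catalyst speeds both forward and reverse rates equally; it changes neither Q nor K — no shift from this change.
The net shift is to the right. B is a product, so its amount increases.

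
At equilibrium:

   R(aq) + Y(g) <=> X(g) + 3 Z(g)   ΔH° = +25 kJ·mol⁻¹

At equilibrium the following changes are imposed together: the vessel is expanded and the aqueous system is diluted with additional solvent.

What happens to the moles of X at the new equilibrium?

Gas moles: reactants 1, products 4 (Δn_gas = +3). Expansion shifts the system toward the side with more moles of gas — to the right.
Dilution lowers every aqueous concentration by the same factor. Δn_aq = 0 − 1 = -1, so the system shifts toward the side with more dissolved moles — to the left.
The two effects oppose each other, so the net shift — and hence the change in X — cannot be determined from the given information.

cannot be determined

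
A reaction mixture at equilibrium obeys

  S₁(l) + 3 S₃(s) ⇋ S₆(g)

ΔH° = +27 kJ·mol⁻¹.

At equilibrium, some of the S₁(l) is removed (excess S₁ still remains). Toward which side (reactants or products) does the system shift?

S₁ is a pure liquid; its activity is 1 regardless of amount, so Q is unaffected — no shift from this change.

no shift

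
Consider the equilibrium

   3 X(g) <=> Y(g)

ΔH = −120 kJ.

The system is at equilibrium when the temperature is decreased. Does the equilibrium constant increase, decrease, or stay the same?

K depends on temperature via the van 't Hoff relation. The forward reaction is exothermic, so lowering T increases K.

increases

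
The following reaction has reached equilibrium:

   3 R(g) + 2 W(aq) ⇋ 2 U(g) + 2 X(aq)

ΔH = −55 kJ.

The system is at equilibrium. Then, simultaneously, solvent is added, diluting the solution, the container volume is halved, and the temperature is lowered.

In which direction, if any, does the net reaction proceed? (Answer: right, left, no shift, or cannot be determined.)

Dilution scales every aqueous concentration by the same factor. Δn_aq = 2 − 2 = 0, so Q is unchanged — no shift.
Gas moles: reactants 3, products 2 (Δn_gas = -1). Compression shifts the system toward the side with fewer moles of gas — to the right.
The forward reaction is exothermic. Lowering T favours the exothermic direction — shift to the right.
Only the nonzero effect(s) matter; the net shift is to the right.

right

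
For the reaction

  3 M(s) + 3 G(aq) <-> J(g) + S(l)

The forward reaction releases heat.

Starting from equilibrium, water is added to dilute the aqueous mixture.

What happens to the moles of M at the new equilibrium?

increases

Dilution lowers every aqueous concentration by the same factor. Δn_aq = 0 − 3 = -3, so the system shifts toward the side with more dissolved moles — to the left.
The net shift is to the left. M is a reactant, so its amount increases.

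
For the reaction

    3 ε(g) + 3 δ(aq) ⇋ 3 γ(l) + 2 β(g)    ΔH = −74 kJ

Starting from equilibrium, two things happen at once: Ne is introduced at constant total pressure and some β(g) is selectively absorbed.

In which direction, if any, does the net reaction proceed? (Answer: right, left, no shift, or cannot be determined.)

cannot be determined

Adding inert gas at constant total pressure expands the volume and lowers every reacting partial pressure. With Δn_gas = 2 − 3 = -1, Q moves away from K toward the side with fewer gas moles, so the system shifts toward the side with more gas moles — to the left.
Removing β (g), a product, drives the reaction to the right.
The individual effects push in opposite directions; without quantitative information the net direction cannot be determined.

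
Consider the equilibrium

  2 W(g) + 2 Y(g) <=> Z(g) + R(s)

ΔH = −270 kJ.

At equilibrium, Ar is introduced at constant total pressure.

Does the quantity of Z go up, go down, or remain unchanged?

Adding inert gas at constant total pressure expands the volume and lowers every reacting partial pressure. With Δn_gas = 1 − 4 = -3, Q moves away from K toward the side with fewer gas moles, so the system shifts toward the side with more gas moles — to the left.
The net shift is to the left. Z is a product, so its amount decreases.

decreases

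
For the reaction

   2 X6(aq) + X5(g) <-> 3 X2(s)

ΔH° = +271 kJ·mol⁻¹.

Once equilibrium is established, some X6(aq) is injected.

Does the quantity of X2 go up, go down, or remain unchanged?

Adding X6 (aq), a reactant, drives the reaction to the right.
The net shift is to the right. X2 is a product, so its amount increases.

increases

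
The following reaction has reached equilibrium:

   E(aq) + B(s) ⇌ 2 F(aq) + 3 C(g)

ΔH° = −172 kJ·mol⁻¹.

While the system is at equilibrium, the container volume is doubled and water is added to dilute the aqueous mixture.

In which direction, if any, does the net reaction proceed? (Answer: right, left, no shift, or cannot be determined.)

Gas moles: reactants 0, products 3 (Δn_gas = +3). Expansion shifts the system toward the side with more moles of gas — to the right.
Dilution lowers every aqueous concentration by the same factor. Δn_aq = 2 − 1 = +1, so the system shifts toward the side with more dissolved moles — to the right.
All effects act in the same direction — net shift to the right.

right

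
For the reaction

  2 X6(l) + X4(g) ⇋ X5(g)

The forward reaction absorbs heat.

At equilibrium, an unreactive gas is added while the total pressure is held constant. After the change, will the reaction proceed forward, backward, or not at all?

no shift

Adding inert gas at constant total pressure expands the volume, scaling every reacting partial pressure by the same factor. Δn_gas = 1 − 1 = 0, so Q is unchanged — no shift.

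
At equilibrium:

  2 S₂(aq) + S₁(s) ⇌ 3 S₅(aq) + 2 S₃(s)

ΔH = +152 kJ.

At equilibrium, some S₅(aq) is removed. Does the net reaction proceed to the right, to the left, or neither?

Removing S₅ (aq), a product, drives the reaction to the right.

right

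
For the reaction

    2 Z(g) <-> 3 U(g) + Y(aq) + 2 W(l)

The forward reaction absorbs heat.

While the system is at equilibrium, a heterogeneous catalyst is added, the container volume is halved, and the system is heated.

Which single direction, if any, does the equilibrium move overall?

A catalyst speeds both forward and reverse rates equally; it changes neither Q nor K — no shift from this change.
Gas moles: reactants 2, products 3 (Δn_gas = +1). Compression shifts the system toward the side with fewer moles of gas — to the left.
The forward reaction is endothermic. Raising T favours the endothermic direction — shift to the right.
The individual effects push in opposite directions; without quantitative information the net direction cannot be determined.

cannot be determined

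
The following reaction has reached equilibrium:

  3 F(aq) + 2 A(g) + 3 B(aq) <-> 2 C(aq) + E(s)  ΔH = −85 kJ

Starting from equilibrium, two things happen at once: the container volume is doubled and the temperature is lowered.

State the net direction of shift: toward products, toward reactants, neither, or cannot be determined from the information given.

cannot be determined

Gas moles: reactants 2, products 0 (Δn_gas = -2). Expansion shifts the system toward the side with more moles of gas — to the left.
The forward reaction is exothermic. Lowering T favours the exothermic direction — shift to the right.
The individual effects push in opposite directions; without quantitative information the net direction cannot be determined.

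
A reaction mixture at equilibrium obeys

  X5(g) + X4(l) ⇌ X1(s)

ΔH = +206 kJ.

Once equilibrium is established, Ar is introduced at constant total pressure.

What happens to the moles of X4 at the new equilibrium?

increases

Adding inert gas at constant total pressure expands the volume and lowers every reacting partial pressure. With Δn_gas = 0 − 1 = -1, Q moves away from K toward the side with fewer gas moles, so the system shifts toward the side with more gas moles — to the left.
The net shift is to the left. X4 is a reactant, so its amount increases.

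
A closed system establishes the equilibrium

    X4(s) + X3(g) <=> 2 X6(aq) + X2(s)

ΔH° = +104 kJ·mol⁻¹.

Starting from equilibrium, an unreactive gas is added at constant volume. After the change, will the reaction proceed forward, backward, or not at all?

At constant volume, adding an inert gas leaves every reacting species' partial pressure unchanged, so Q is unchanged — no shift from this change.

no shift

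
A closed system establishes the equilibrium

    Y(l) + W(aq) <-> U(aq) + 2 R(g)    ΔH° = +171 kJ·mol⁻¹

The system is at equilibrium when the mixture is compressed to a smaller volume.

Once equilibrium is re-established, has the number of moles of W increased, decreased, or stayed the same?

Gas moles: reactants 0, products 2 (Δn_gas = +2). Compression shifts the system toward the side with fewer moles of gas — to the left.
The net shift is to the left. W is a reactant, so its amount increases.

increases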